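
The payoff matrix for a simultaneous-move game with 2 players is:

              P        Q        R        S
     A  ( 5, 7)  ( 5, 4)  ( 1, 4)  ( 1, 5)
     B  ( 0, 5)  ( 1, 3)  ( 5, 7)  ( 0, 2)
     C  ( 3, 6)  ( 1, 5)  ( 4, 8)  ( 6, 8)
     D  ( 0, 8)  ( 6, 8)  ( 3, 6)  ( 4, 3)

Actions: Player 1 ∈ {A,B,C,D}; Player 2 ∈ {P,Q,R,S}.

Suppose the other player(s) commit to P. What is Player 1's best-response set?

P1 best: {A}

u_1(A vs P) = 5
u_1(B vs P) = 0
u_1(C vs P) = 3
u_1(D vs P) = 0
max payoff 5 at {A}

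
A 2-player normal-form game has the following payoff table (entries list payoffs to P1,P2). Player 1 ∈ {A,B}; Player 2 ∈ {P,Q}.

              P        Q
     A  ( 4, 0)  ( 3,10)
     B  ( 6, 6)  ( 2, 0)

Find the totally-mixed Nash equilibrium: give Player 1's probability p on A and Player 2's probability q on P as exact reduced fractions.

p=3/8, q=1/3

P1 indiff ⇒ q·4+(1-q)·3 = q·6+(1-q)·2 ⇒ q(-2) = (1-q)(-1) ⇒ q = 1/3
P2 indiff ⇒ p·0+(1-p)·6 = p·10+(1-p)·0 ⇒ p(-10) = (1-p)(-6) ⇒ p = 3/8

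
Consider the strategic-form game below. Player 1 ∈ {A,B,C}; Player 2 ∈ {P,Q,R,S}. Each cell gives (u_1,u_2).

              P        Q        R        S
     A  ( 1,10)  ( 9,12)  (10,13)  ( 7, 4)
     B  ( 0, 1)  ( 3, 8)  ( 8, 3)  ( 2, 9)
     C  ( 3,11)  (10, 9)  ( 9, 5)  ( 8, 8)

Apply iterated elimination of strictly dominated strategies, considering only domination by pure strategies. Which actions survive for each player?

IESDS → P1:{A,C} P2:{P,Q,R}

P1 drop B (A beats it: P:1>0 Q:9>3 R:10>8 S:7>2)
P2 drop S (P beats it: A:10>4 C:11>8)
P1→{A,C} P2→{P,Q,R}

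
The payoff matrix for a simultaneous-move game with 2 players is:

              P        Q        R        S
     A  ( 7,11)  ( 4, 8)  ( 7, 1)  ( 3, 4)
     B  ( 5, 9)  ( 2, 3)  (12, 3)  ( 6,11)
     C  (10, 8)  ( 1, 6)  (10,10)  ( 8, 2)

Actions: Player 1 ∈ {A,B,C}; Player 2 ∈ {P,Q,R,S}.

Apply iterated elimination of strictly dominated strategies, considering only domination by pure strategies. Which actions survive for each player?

P2 drop Q (P beats it: A:11>8 B:9>3 C:8>6)
P1 drop A (C beats it: P:10>7 R:10>7 S:8>3)
P1→{B,C} P2→{P,R,S}

Survivors P1:{B,C} P2:{P,R,S}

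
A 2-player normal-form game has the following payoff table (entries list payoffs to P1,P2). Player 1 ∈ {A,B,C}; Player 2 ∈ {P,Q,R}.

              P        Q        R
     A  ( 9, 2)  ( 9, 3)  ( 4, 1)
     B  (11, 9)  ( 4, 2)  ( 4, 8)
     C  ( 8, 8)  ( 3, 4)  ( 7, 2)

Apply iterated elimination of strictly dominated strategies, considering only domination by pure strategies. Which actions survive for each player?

Remaining: P1:{A,B} P2:{P,Q}

P2 drop R (P beats it: A:2>1 B:9>8 C:8>2)
P1 drop C (A beats it: P:9>8 Q:9>3)
P1→{A,B} P2→{P,Q}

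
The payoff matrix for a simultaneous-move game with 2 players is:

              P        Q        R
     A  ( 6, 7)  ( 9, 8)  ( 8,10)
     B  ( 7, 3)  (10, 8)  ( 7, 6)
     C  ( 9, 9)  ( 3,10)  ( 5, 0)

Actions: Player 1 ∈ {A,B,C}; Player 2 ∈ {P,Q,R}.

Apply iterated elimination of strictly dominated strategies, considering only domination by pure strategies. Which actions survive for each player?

P2 drop P (Q beats it: A:8>7 B:8>3 C:10>9)
P1 drop C (A beats it: Q:9>3 R:8>5)
P1→{A,B} P2→{Q,R}

Survivors P1:{A,B} P2:{Q,R}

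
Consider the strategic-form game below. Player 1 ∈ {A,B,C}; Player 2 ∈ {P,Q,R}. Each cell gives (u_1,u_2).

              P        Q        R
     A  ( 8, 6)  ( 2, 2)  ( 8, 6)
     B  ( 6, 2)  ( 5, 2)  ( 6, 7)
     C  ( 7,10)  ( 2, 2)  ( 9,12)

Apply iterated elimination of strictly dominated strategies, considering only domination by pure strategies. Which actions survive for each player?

IESDS → P1:{A,C} P2:{P,R}

P2 drop Q (R beats it: A:6>2 B:7>2 C:12>2)
P1 drop B (A beats it: P:8>6 R:8>6)
P1→{A,C} P2→{P,R}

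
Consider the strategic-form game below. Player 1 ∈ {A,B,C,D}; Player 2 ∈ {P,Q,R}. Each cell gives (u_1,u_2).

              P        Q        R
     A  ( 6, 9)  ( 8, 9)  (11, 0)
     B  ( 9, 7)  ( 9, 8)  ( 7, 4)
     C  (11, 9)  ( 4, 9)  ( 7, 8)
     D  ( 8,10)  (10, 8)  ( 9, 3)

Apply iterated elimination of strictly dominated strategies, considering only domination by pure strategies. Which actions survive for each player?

P2 drop R (P beats it: A:9>0 B:7>4 C:9>8 D:10>3)
P1 drop A (B beats it: P:9>6 Q:9>8)
P1→{B,C,D} P2→{P,Q}

IESDS → P1:{B,C,D} P2:{P,Q}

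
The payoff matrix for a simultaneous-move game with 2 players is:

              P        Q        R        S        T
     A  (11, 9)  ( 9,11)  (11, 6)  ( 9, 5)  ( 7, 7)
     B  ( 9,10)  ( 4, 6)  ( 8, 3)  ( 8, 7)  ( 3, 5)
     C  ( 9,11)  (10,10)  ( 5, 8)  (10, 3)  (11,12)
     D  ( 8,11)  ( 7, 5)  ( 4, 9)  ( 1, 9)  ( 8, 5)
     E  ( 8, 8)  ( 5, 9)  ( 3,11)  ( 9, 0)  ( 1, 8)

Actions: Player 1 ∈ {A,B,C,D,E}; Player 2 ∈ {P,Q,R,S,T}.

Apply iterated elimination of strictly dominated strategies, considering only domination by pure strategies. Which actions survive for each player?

IESDS → P1:{A,C} P2:{P,Q,T}

P1 drop B (A beats it: P:11>9 Q:9>4 R:11>8 S:9>8 T:7>3)
P1 drop D (C beats it: P:9>8 Q:10>7 R:5>4 S:10>1 T:11>8)
P1 drop E (C beats it: P:9>8 Q:10>5 R:5>3 S:10>9 T:11>1)
P2 drop R (P beats it: A:9>6 C:11>8)
P2 drop S (P beats it: A:9>5 C:11>3)
P1→{A,C} P2→{P,Q,T}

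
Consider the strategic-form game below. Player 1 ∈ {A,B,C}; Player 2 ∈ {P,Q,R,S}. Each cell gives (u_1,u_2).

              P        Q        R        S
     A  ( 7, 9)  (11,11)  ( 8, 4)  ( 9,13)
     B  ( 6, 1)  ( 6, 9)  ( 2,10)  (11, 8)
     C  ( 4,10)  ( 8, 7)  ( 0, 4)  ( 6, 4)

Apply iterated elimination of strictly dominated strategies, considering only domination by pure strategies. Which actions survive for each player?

P1 drop C (A beats it: P:7>4 Q:11>8 R:8>0 S:9>6)
P2 drop P (Q beats it: A:11>9 B:9>1)
P1→{A,B} P2→{Q,R,S}

Survivors P1:{A,B} P2:{Q,R,S}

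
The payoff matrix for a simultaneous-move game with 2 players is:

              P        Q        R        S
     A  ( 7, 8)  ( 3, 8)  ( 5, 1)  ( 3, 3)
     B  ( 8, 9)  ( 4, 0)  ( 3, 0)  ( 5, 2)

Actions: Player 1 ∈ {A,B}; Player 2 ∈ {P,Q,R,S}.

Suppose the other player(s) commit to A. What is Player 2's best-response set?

BR_2 = {P,Q}

u_2(P vs A) = 8
u_2(Q vs A) = 8
u_2(R vs A) = 1
u_2(S vs A) = 3
max payoff 8 at {P,Q}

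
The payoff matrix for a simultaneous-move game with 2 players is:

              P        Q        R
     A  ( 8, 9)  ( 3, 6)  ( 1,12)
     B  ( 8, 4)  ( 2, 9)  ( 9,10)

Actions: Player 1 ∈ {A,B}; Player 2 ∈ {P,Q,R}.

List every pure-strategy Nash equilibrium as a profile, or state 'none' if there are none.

PSNE = {(B,R)}

(A,P): not NE [P2→R gives 12>9]
(A,Q): not NE [P2→R gives 12>6]
(A,R): not NE [P1→B gives 9>1]
(B,P): not NE [P2→R gives 10>4]
(B,Q): not NE [P1→A gives 3>2; P2→R gives 10>9]
(B,R): NE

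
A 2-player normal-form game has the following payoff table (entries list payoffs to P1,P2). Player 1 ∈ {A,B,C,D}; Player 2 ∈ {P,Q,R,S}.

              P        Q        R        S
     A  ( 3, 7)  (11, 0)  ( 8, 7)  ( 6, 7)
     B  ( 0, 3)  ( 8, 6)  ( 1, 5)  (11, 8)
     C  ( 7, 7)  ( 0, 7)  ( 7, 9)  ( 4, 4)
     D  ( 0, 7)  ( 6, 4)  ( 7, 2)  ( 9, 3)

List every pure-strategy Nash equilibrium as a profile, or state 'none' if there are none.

(A,P): not NE [P1→C gives 7>3]
(A,Q): not NE [P2→S gives 7>0]
(A,R): NE
(A,S): not NE [P1→B gives 11>6]
(B,P): not NE [P1→C gives 7>0; P2→S gives 8>3]
(B,Q): not NE [P1→A gives 11>8; P2→S gives 8>6]
(B,R): not NE [P1→A gives 8>1; P2→S gives 8>5]
(B,S): NE
(C,P): not NE [P2→R gives 9>7]
(C,Q): not NE [P1→A gives 11>0; P2→R gives 9>7]
(C,R): not NE [P1→A gives 8>7]
(C,S): not NE [P1→B gives 11>4; P2→R gives 9>4]
(D,P): not NE [P1→C gives 7>0]
(D,Q): not NE [P1→A gives 11>6; P2→P gives 7>4]
(D,R): not NE [P1→A gives 8>7; P2→P gives 7>2]
(D,S): not NE [P1→B gives 11>9; P2→P gives 7>3]

PSNE = {(A,R), (B,S)}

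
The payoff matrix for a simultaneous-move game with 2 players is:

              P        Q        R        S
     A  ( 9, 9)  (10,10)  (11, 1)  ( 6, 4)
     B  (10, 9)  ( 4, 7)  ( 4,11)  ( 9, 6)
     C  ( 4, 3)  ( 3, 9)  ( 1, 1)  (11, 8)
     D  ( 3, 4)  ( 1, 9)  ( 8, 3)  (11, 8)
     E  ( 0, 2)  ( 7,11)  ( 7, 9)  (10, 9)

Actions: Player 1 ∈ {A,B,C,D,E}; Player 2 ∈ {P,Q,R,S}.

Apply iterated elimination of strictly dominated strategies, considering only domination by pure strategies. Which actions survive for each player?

P2 drop S (Q beats it: A:10>4 B:7>6 C:9>8 D:9>8 E:11>9)
P1 drop C (A beats it: P:9>4 Q:10>3 R:11>1)
P1 drop D (A beats it: P:9>3 Q:10>1 R:11>8)
P1 drop E (A beats it: P:9>0 Q:10>7 R:11>7)
P1→{A,B} P2→{P,Q,R}

IESDS → P1:{A,B} P2:{P,Q,R}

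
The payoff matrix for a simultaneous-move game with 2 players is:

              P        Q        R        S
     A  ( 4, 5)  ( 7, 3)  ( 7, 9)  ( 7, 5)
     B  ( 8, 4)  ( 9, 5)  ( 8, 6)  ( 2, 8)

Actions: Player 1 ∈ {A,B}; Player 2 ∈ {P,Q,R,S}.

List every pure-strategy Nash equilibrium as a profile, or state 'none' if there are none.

No pure NE.

(A,P): not NE [P1→B gives 8>4; P2→R gives 9>5]
(A,Q): not NE [P1→B gives 9>7; P2→R gives 9>3]
(A,R): not NE [P1→B gives 8>7]
(A,S): not NE [P2→R gives 9>5]
(B,P): not NE [P2→S gives 8>4]
(B,Q): not NE [P2→S gives 8>5]
(B,R): not NE [P2→S gives 8>6]
(B,S): not NE [P1→A gives 7>2]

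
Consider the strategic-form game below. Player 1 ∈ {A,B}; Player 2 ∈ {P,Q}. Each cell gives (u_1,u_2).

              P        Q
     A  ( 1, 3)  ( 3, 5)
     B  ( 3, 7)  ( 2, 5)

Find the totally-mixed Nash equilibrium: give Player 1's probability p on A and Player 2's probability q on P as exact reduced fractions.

P1 indiff ⇒ q·1+(1-q)·3 = q·3+(1-q)·2 ⇒ q(-2) = (1-q)(-1) ⇒ q = 1/3
P2 indiff ⇒ p·3+(1-p)·7 = p·5+(1-p)·5 ⇒ p(-2) = (1-p)(-2) ⇒ p = 1/2

P1 mixes 1/2 on A; P2 mixes 1/3 on P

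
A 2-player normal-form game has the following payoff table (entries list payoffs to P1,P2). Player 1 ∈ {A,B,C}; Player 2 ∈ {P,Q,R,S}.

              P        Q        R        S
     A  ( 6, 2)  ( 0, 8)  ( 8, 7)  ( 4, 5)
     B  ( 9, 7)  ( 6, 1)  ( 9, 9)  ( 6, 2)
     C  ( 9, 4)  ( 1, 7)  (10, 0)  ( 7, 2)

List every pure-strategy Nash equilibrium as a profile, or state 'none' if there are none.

(A,P): not NE [P1→C gives 9>6; P2→Q gives 8>2]
(A,Q): not NE [P1→B gives 6>0]
(A,R): not NE [P1→C gives 10>8; P2→Q gives 8>7]
(A,S): not NE [P1→C gives 7>4; P2→Q gives 8>5]
(B,P): not NE [P2→R gives 9>7]
(B,Q): not NE [P2→R gives 9>1]
(B,R): not NE [P1→C gives 10>9]
(B,S): not NE [P1→C gives 7>6; P2→R gives 9>2]
(C,P): not NE [P2→Q gives 7>4]
(C,Q): not NE [P1→B gives 6>1]
(C,R): not NE [P2→Q gives 7>0]
(C,S): not NE [P2→Q gives 7>2]

No pure NE.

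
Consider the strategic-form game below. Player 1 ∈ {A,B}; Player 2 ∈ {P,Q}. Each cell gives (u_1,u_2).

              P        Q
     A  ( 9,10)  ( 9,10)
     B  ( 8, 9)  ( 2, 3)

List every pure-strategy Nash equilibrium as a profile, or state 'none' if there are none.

(A,P): NE
(A,Q): NE
(B,P): not NE [P1→A gives 9>8]
(B,Q): not NE [P1→A gives 9>2; P2→P gives 9>3]

PSNE = {(A,P), (A,Q)}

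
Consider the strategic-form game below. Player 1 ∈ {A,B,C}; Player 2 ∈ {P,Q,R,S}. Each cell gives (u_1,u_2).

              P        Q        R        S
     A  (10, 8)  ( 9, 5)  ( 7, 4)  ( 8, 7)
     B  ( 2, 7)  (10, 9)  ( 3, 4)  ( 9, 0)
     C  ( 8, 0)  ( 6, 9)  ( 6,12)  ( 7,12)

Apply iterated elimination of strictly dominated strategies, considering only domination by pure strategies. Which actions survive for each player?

P1 drop C (A beats it: P:10>8 Q:9>6 R:7>6 S:8>7)
P2 drop R (P beats it: A:8>4 B:7>4)
P2 drop S (P beats it: A:8>7 B:7>0)
P1→{A,B} P2→{P,Q}

Remaining: P1:{A,B} P2:{P,Q}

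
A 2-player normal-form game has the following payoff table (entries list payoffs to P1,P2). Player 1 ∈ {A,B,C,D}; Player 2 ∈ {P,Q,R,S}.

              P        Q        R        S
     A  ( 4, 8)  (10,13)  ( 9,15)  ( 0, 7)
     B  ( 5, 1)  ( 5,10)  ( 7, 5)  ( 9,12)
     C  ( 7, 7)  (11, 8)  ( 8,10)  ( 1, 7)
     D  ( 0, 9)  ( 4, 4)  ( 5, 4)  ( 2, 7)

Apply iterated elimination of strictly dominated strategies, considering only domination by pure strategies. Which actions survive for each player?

IESDS → P1:{A,B,C} P2:{Q,R,S}

P1 drop D (B beats it: P:5>0 Q:5>4 R:7>5 S:9>2)
P2 drop P (Q beats it: A:13>8 B:10>1 C:8>7)
P1→{A,B,C} P2→{Q,R,S}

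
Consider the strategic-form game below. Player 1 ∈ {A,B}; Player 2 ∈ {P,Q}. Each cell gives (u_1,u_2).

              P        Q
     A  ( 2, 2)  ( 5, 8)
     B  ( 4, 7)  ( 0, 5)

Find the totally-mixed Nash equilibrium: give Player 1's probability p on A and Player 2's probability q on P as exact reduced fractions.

P1 indiff ⇒ q·2+(1-q)·5 = q·4+(1-q)·0 ⇒ q(-2) = (1-q)(-5) ⇒ q = 5/7
P2 indiff ⇒ p·2+(1-p)·7 = p·8+(1-p)·5 ⇒ p(-6) = (1-p)(-2) ⇒ p = 1/4

(p,q) = (1/4, 5/7)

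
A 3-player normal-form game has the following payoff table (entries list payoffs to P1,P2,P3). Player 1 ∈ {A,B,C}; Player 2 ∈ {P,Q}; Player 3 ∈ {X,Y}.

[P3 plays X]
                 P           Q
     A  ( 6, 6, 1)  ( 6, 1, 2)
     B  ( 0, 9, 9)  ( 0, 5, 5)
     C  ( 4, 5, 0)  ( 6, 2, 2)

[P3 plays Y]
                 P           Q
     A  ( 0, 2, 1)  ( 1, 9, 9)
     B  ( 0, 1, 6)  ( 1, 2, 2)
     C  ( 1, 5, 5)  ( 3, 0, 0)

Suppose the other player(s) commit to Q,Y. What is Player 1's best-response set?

argmax u_1 = {C}

u_1(A vs Q,Y) = 1
u_1(B vs Q,Y) = 1
u_1(C vs Q,Y) = 3
max payoff 3 at {C}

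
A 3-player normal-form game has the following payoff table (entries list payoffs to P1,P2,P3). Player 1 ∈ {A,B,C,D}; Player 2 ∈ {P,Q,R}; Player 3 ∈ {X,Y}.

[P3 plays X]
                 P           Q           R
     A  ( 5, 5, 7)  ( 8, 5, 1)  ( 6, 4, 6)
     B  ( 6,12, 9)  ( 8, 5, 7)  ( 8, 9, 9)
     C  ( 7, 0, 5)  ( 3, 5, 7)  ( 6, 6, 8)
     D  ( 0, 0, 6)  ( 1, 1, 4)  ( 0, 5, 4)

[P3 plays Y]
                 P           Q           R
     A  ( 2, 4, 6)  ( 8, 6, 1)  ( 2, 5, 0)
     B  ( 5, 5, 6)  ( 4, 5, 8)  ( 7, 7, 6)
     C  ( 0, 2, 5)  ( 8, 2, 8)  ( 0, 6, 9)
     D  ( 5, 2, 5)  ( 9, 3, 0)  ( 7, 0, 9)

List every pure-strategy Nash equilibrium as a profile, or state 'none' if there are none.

(A,P,X): not NE [P1→C gives 7>5]
(A,P,Y): not NE [P1→D gives 5>2; P2→Q gives 6>4; P3→X gives 7>6]
(A,Q,X): NE
(A,Q,Y): not NE [P1→D gives 9>8]
(A,R,X): not NE [P1→B gives 8>6; P2→Q gives 5>4]
(A,R,Y): not NE [P1→D gives 7>2; P2→Q gives 6>5; P3→X gives 6>0]
(B,P,X): not NE [P1→C gives 7>6]
(B,P,Y): not NE [P2→R gives 7>5; P3→X gives 9>6]
(B,Q,X): not NE [P2→P gives 12>5; P3→Y gives 8>7]
(B,Q,Y): not NE [P1→D gives 9>4; P2→R gives 7>5]
(B,R,X): not NE [P2→P gives 12>9]
(B,R,Y): not NE [P3→X gives 9>6]
(C,P,X): not NE [P2→R gives 6>0]
(C,P,Y): not NE [P1→D gives 5>0; P2→R gives 6>2]
(C,Q,X): not NE [P1→B gives 8>3; P2→R gives 6>5; P3→Y gives 8>7]
(C,Q,Y): not NE [P1→D gives 9>8; P2→R gives 6>2]
(C,R,X): not NE [P1→B gives 8>6; P3→Y gives 9>8]
(C,R,Y): not NE [P1→D gives 7>0]
(D,P,X): not NE [P1→C gives 7>0; P2→R gives 5>0]
(D,P,Y): not NE [P2→Q gives 3>2; P3→X gives 6>5]
(D,Q,X): not NE [P1→B gives 8>1; P2→R gives 5>1]
(D,Q,Y): not NE [P3→X gives 4>0]
(D,R,X): not NE [P1→B gives 8>0; P3→Y gives 9>4]
(D,R,Y): not NE [P2→Q gives 3>0]

NE set: (A,Q,X)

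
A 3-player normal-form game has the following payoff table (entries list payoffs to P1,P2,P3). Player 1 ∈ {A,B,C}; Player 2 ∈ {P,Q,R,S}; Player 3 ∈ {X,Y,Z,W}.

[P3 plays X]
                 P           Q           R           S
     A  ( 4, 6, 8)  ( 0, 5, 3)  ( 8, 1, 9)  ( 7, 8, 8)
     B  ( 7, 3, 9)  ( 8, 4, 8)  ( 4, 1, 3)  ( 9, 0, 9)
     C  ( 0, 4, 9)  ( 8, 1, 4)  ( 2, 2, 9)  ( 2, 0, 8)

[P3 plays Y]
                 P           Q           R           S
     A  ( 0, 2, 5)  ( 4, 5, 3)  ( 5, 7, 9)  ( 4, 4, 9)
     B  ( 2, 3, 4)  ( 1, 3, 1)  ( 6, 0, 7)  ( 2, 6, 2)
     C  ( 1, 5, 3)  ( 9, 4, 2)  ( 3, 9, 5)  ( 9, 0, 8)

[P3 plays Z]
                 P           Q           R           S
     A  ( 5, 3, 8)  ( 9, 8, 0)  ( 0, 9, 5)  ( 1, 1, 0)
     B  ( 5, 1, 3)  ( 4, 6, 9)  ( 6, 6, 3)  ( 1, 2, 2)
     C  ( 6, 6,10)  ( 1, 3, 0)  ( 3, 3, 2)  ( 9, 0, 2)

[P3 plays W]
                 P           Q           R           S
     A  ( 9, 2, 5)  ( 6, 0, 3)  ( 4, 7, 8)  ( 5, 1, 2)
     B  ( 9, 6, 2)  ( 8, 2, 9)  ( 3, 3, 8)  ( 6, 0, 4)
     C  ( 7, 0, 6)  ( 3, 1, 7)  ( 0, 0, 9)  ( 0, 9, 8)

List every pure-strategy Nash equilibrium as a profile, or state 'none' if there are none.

(A,P,X): not NE [P1→B gives 7>4; P2→S gives 8>6]
(A,P,Y): not NE [P1→B gives 2>0; P2→R gives 7>2; P3→Z gives 8>5]
(A,P,Z): not NE [P1→C gives 6>5; P2→R gives 9>3]
(A,P,W): not NE [P2→R gives 7>2; P3→Z gives 8>5]
(A,Q,X): not NE [P1→C gives 8>0; P2→S gives 8>5]
(A,Q,Y): not NE [P1→C gives 9>4; P2→R gives 7>5]
(A,Q,Z): not NE [P2→R gives 9>8; P3→W gives 3>0]
(A,Q,W): not NE [P1→B gives 8>6; P2→R gives 7>0]
(A,R,X): not NE [P2→S gives 8>1]
(A,R,Y): not NE [P1→B gives 6>5]
(A,R,Z): not NE [P1→B gives 6>0; P3→Y gives 9>5]
(A,R,W): not NE [P3→Y gives 9>8]
(A,S,X): not NE [P1→B gives 9>7; P3→Y gives 9>8]
(A,S,Y): not NE [P1→C gives 9>4; P2→R gives 7>4]
(A,S,Z): not NE [P1→C gives 9>1; P2→R gives 9>1; P3→Y gives 9>0]
(A,S,W): not NE [P1→B gives 6>5; P2→R gives 7>1; P3→Y gives 9>2]
(B,P,X): not NE [P2→Q gives 4>3]
(B,P,Y): not NE [P2→S gives 6>3; P3→X gives 9>4]
(B,P,Z): not NE [P1→C gives 6>5; P2→R gives 6>1; P3→X gives 9>3]
(B,P,W): not NE [P3→X gives 9>2]
(B,Q,X): not NE [P3→W gives 9>8]
(B,Q,Y): not NE [P1→C gives 9>1; P2→S gives 6>3; P3→W gives 9>1]
(B,Q,Z): not NE [P1→A gives 9>4]
(B,Q,W): not NE [P2→P gives 6>2]
(B,R,X): not NE [P1→A gives 8>4; P2→Q gives 4>1; P3→W gives 8>3]
(B,R,Y): not NE [P2→S gives 6>0; P3→W gives 8>7]
(B,R,Z): not NE [P3→W gives 8>3]
(B,R,W): not NE [P1→A gives 4>3; P2→P gives 6>3]
(B,S,X): not NE [P2→Q gives 4>0]
(B,S,Y): not NE [P1→C gives 9>2; P3→X gives 9>2]
(B,S,Z): not NE [P1→C gives 9>1; P2→R gives 6>2; P3→X gives 9>2]
(B,S,W): not NE [P2→P gives 6>0; P3→X gives 9>4]
(C,P,X): not NE [P1→B gives 7>0; P3→Z gives 10>9]
(C,P,Y): not NE [P1→B gives 2>1; P2→R gives 9>5; P3→Z gives 10>3]
(C,P,Z): NE
(C,P,W): not NE [P1→B gives 9>7; P2→S gives 9>0; P3→Z gives 10>6]
(C,Q,X): not NE [P2→P gives 4>1; P3→W gives 7>4]
(C,Q,Y): not NE [P2→R gives 9>4; P3→W gives 7>2]
(C,Q,Z): not NE [P1→A gives 9>1; P2→P gives 6>3; P3→W gives 7>0]
(C,Q,W): not NE [P1→B gives 8>3; P2→S gives 9>1]
(C,R,X): not NE [P1→A gives 8>2; P2→P gives 4>2]
(C,R,Y): not NE [P1→B gives 6>3; P3→W gives 9>5]
(C,R,Z): not NE [P1→B gives 6>3; P2→P gives 6>3; P3→W gives 9>2]
(C,R,W): not NE [P1→A gives 4>0; P2→S gives 9>0]
(C,S,X): not NE [P1→B gives 9>2; P2→P gives 4>0]
(C,S,Y): not NE [P2→R gives 9>0]
(C,S,Z): not NE [P2→P gives 6>0; P3→W gives 8>2]
(C,S,W): not NE [P1→B gives 6>0]

Nash profiles: (C,P,Z)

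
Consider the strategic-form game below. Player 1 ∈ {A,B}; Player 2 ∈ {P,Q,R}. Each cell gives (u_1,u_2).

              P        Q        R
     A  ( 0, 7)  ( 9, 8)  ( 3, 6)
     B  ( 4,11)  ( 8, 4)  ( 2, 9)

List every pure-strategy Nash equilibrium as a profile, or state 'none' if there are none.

(A,P): not NE [P1→B gives 4>0; P2→Q gives 8>7]
(A,Q): NE
(A,R): not NE [P2→Q gives 8>6]
(B,P): NE
(B,Q): not NE [P1→A gives 9>8; P2→P gives 11>4]
(B,R): not NE [P1→A gives 3>2; P2→P gives 11>9]

NE set: (A,Q), (B,P)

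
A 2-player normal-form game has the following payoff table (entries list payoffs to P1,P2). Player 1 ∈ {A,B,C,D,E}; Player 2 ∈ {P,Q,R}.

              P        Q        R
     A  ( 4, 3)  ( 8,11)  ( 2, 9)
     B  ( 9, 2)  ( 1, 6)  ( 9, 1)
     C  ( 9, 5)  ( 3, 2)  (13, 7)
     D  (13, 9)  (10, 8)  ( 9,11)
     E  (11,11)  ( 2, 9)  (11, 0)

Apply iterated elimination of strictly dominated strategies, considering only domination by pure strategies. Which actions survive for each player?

P1 drop A (D beats it: P:13>4 Q:10>8 R:9>2)
P1 drop B (E beats it: P:11>9 Q:2>1 R:11>9)
P2 drop Q (P beats it: C:5>2 D:9>8 E:11>9)
P1→{C,D,E} P2→{P,R}

Remaining: P1:{C,D,E} P2:{P,R}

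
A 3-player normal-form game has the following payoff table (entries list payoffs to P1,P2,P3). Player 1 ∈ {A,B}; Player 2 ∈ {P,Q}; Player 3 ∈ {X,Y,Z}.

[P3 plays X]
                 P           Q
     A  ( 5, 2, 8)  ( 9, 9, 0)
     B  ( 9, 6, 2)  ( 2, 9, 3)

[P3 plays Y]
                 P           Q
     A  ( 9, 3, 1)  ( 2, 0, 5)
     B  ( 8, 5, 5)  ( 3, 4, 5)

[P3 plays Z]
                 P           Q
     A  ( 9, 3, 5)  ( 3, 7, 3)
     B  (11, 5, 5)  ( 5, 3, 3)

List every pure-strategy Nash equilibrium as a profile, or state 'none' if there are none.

Nash profiles: (B,P,Z)

(A,P,X): not NE [P1→B gives 9>5; P2→Q gives 9>2]
(A,P,Y): not NE [P3→X gives 8>1]
(A,P,Z): not NE [P1→B gives 11>9; P2→Q gives 7>3; P3→X gives 8>5]
(A,Q,X): not NE [P3→Y gives 5>0]
(A,Q,Y): not NE [P1→B gives 3>2; P2→P gives 3>0]
(A,Q,Z): not NE [P1→B gives 5>3; P3→Y gives 5>3]
(B,P,X): not NE [P2→Q gives 9>6; P3→Z gives 5>2]
(B,P,Y): not NE [P1→A gives 9>8]
(B,P,Z): NE
(B,Q,X): not NE [P1→A gives 9>2; P3→Y gives 5>3]
(B,Q,Y): not NE [P2→P gives 5>4]
(B,Q,Z): not NE [P2→P gives 5>3; P3→Y gives 5>3]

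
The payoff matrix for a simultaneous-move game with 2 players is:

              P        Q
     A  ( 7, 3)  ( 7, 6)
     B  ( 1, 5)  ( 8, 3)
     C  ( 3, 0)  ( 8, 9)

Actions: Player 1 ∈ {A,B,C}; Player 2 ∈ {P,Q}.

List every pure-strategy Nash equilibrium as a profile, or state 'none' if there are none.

NE set: (C,Q)

(A,P): not NE [P2→Q gives 6>3]
(A,Q): not NE [P1→C gives 8>7]
(B,P): not NE [P1→A gives 7>1]
(B,Q): not NE [P2→P gives 5>3]
(C,P): not NE [P1→A gives 7>3; P2→Q gives 9>0]
(C,Q): NE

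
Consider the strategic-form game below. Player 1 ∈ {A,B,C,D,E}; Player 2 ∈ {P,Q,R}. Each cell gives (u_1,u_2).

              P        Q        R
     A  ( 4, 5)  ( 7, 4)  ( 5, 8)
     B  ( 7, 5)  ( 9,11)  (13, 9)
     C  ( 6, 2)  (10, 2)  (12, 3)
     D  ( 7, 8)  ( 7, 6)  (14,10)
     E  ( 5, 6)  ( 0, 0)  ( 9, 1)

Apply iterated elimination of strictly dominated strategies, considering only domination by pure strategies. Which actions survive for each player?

P1 drop A (B beats it: P:7>4 Q:9>7 R:13>5)
P1 drop E (B beats it: P:7>5 Q:9>0 R:13>9)
P2 drop P (R beats it: B:9>5 C:3>2 D:10>8)
P1→{B,C,D} P2→{Q,R}

Remaining: P1:{B,C,D} P2:{Q,R}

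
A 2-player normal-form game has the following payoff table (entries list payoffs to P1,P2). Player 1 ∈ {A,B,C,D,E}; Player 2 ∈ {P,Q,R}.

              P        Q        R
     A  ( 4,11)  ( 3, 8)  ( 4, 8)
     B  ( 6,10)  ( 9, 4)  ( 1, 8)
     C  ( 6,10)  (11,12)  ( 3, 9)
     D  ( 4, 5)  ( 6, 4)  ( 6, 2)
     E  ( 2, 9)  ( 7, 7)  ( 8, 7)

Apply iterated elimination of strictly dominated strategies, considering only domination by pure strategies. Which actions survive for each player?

P2 drop R (P beats it: A:11>8 B:10>8 C:10>9 D:5>2 E:9>7)
P1 drop A (B beats it: P:6>4 Q:9>3)
P1 drop D (B beats it: P:6>4 Q:9>6)
P1 drop E (B beats it: P:6>2 Q:9>7)
P1→{B,C} P2→{P,Q}

Survivors P1:{B,C} P2:{P,Q}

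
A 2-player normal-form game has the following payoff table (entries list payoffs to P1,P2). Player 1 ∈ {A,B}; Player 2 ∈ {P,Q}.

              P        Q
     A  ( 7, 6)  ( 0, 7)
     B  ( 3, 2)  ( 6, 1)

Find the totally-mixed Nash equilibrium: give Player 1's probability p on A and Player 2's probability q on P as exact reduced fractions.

P1 indiff ⇒ q·7+(1-q)·0 = q·3+(1-q)·6 ⇒ q(4) = (1-q)(6) ⇒ q = 3/5
P2 indiff ⇒ p·6+(1-p)·2 = p·7+(1-p)·1 ⇒ p(-1) = (1-p)(-1) ⇒ p = 1/2

(p,q) = (1/2, 3/5)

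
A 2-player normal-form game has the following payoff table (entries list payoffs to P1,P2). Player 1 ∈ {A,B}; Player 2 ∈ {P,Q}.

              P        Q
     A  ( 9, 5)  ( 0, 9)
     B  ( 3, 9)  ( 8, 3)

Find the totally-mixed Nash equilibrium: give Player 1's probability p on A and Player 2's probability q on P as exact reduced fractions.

P1 indiff ⇒ q·9+(1-q)·0 = q·3+(1-q)·8 ⇒ q(6) = (1-q)(8) ⇒ q = 4/7
P2 indiff ⇒ p·5+(1-p)·9 = p·9+(1-p)·3 ⇒ p(-4) = (1-p)(-6) ⇒ p = 3/5

P1 mixes 3/5 on A; P2 mixes 4/7 on P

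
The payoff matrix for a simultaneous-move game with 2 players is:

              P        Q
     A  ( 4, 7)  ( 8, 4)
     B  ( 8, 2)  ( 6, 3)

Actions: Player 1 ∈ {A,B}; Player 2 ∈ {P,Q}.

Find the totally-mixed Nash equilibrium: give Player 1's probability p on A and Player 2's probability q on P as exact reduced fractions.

p=1/4, q=1/3

P1 indiff ⇒ q·4+(1-q)·8 = q·8+(1-q)·6 ⇒ q(-4) = (1-q)(-2) ⇒ q = 1/3
P2 indiff ⇒ p·7+(1-p)·2 = p·4+(1-p)·3 ⇒ p(3) = (1-p)(1) ⇒ p = 1/4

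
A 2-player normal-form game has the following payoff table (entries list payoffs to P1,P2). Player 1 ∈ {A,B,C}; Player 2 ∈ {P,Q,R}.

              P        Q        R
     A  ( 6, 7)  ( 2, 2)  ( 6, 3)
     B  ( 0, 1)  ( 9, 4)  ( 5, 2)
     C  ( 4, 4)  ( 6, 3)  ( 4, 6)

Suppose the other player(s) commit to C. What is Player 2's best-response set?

u_2(P vs C) = 4
u_2(Q vs C) = 3
u_2(R vs C) = 6
max payoff 6 at {R}

BR_2 = {R}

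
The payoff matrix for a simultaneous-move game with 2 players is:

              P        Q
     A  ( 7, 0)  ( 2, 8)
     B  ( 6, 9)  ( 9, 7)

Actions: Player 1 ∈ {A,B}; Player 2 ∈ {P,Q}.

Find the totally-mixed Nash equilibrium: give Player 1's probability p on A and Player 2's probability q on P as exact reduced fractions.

P1 mixes 1/5 on A; P2 mixes 7/8 on P

P1 indiff ⇒ q·7+(1-q)·2 = q·6+(1-q)·9 ⇒ q(1) = (1-q)(7) ⇒ q = 7/8
P2 indiff ⇒ p·0+(1-p)·9 = p·8+(1-p)·7 ⇒ p(-8) = (1-p)(-2) ⇒ p = 1/5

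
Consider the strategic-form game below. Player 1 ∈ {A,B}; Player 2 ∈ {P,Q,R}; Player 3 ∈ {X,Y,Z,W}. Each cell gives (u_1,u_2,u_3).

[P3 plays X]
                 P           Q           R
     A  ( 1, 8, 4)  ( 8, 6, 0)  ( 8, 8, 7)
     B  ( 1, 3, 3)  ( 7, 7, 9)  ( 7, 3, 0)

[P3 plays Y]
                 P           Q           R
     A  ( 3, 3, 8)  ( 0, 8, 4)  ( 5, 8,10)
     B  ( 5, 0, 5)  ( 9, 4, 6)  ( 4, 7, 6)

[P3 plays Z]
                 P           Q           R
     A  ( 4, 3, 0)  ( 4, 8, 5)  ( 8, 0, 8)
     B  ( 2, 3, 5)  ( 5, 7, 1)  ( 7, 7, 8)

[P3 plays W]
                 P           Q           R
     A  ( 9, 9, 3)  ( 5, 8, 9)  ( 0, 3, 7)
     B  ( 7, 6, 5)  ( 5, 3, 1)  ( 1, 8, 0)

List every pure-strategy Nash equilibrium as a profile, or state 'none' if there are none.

NE set: (A,R,Y)

(A,P,X): not NE [P3→Y gives 8>4]
(A,P,Y): not NE [P1→B gives 5>3; P2→R gives 8>3]
(A,P,Z): not NE [P2→Q gives 8>3; P3→Y gives 8>0]
(A,P,W): not NE [P3→Y gives 8>3]
(A,Q,X): not NE [P2→R gives 8>6; P3→W gives 9>0]
(A,Q,Y): not NE [P1→B gives 9>0; P3→W gives 9>4]
(A,Q,Z): not NE [P1→B gives 5>4; P3→W gives 9>5]
(A,Q,W): not NE [P2→P gives 9>8]
(A,R,X): not NE [P3→Y gives 10>7]
(A,R,Y): NE
(A,R,Z): not NE [P2→Q gives 8>0; P3→Y gives 10>8]
(A,R,W): not NE [P1→B gives 1>0; P2→P gives 9>3; P3→Y gives 10>7]
(B,P,X): not NE [P2→Q gives 7>3; P3→W gives 5>3]
(B,P,Y): not NE [P2→R gives 7>0]
(B,P,Z): not NE [P1→A gives 4>2; P2→R gives 7>3]
(B,P,W): not NE [P1→A gives 9>7; P2→R gives 8>6]
(B,Q,X): not NE [P1→A gives 8>7]
(B,Q,Y): not NE [P2→R gives 7>4; P3→X gives 9>6]
(B,Q,Z): not NE [P3→X gives 9>1]
(B,Q,W): not NE [P2→R gives 8>3; P3→X gives 9>1]
(B,R,X): not NE [P1→A gives 8>7; P2→Q gives 7>3; P3→Z gives 8>0]
(B,R,Y): not NE [P1→A gives 5>4; P3→Z gives 8>6]
(B,R,Z): not NE [P1→A gives 8>7]
(B,R,W): not NE [P3→Z gives 8>0]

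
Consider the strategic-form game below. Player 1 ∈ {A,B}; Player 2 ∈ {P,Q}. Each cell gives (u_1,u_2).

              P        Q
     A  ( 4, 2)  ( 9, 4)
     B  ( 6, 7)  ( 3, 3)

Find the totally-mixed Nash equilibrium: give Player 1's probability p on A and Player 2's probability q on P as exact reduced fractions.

(p,q) = (2/3, 3/4)

P1 indiff ⇒ q·4+(1-q)·9 = q·6+(1-q)·3 ⇒ q(-2) = (1-q)(-6) ⇒ q = 3/4
P2 indiff ⇒ p·2+(1-p)·7 = p·4+(1-p)·3 ⇒ p(-2) = (1-p)(-4) ⇒ p = 2/3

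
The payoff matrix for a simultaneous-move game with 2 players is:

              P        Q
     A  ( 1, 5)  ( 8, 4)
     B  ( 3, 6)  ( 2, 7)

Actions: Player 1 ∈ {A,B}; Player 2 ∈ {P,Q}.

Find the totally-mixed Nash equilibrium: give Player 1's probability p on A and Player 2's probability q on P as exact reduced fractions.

P1 indiff ⇒ q·1+(1-q)·8 = q·3+(1-q)·2 ⇒ q(-2) = (1-q)(-6) ⇒ q = 3/4
P2 indiff ⇒ p·5+(1-p)·6 = p·4+(1-p)·7 ⇒ p(1) = (1-p)(1) ⇒ p = 1/2

(p,q) = (1/2, 3/4)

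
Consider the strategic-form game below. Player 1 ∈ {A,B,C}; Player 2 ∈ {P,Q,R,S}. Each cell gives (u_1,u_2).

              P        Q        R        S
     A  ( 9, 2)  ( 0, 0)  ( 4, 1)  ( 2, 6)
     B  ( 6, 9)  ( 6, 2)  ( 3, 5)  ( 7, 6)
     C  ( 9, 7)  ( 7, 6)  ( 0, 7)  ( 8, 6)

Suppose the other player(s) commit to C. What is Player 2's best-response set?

u_2(P vs C) = 7
u_2(Q vs C) = 6
u_2(R vs C) = 7
u_2(S vs C) = 6
max payoff 7 at {P,R}

argmax u_2 = {P,R}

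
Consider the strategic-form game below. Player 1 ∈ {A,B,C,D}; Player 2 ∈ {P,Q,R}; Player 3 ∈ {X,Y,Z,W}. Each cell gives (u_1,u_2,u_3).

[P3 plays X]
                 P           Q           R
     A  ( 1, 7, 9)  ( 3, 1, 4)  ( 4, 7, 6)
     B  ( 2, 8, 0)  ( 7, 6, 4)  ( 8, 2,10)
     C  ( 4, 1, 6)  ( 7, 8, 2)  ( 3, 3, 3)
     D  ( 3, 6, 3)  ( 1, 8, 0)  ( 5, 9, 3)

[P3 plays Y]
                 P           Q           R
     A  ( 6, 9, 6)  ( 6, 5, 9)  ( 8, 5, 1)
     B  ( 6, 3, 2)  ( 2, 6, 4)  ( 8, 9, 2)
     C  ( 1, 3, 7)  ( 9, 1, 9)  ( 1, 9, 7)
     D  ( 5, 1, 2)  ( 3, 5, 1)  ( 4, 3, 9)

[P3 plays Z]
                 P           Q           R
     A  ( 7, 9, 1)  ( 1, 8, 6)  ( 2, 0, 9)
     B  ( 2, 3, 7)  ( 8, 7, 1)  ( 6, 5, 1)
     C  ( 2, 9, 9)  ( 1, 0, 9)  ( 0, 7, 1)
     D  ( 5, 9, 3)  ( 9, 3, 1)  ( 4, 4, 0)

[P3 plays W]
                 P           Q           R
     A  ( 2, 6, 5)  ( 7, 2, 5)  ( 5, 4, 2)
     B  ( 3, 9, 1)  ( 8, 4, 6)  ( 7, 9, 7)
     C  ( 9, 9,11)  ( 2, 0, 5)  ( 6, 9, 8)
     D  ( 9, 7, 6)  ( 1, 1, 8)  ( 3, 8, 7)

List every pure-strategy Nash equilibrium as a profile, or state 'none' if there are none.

(A,P,X): not NE [P1→C gives 4>1]
(A,P,Y): not NE [P3→X gives 9>6]
(A,P,Z): not NE [P3→X gives 9>1]
(A,P,W): not NE [P1→D gives 9>2; P3→X gives 9>5]
(A,Q,X): not NE [P1→C gives 7>3; P2→R gives 7>1; P3→Y gives 9>4]
(A,Q,Y): not NE [P1→C gives 9>6; P2→P gives 9>5]
(A,Q,Z): not NE [P1→D gives 9>1; P2→P gives 9>8; P3→Y gives 9>6]
(A,Q,W): not NE [P1→B gives 8>7; P2→P gives 6>2; P3→Y gives 9>5]
(A,R,X): not NE [P1→B gives 8>4; P3→Z gives 9>6]
(A,R,Y): not NE [P2→P gives 9>5; P3→Z gives 9>1]
(A,R,Z): not NE [P1→B gives 6>2; P2→P gives 9>0]
(A,R,W): not NE [P1→B gives 7>5; P2→P gives 6>4; P3→Z gives 9>2]
(B,P,X): not NE [P1→C gives 4>2; P3→Z gives 7>0]
(B,P,Y): not NE [P2→R gives 9>3; P3→Z gives 7>2]
(B,P,Z): not NE [P1→A gives 7>2; P2→Q gives 7>3]
(B,P,W): not NE [P1→D gives 9>3; P3→Z gives 7>1]
(B,Q,X): not NE [P2→P gives 8>6; P3→W gives 6>4]
(B,Q,Y): not NE [P1→C gives 9>2; P2→R gives 9>6; P3→W gives 6>4]
(B,Q,Z): not NE [P1→D gives 9>8; P3→W gives 6>1]
(B,Q,W): not NE [P2→R gives 9>4]
(B,R,X): not NE [P2→P gives 8>2]
(B,R,Y): not NE [P3→X gives 10>2]
(B,R,Z): not NE [P2→Q gives 7>5; P3→X gives 10>1]
(B,R,W): not NE [P3→X gives 10>7]
(C,P,X): not NE [P2→Q gives 8>1; P3→W gives 11>6]
(C,P,Y): not NE [P1→B gives 6>1; P2→R gives 9>3; P3→W gives 11>7]
(C,P,Z): not NE [P1→A gives 7>2; P3→W gives 11>9]
(C,P,W): NE
(C,Q,X): not NE [P3→Z gives 9>2]
(C,Q,Y): not NE [P2→R gives 9>1]
(C,Q,Z): not NE [P1→D gives 9>1; P2→P gives 9>0]
(C,Q,W): not NE [P1→B gives 8>2; P2→R gives 9>0; P3→Z gives 9>5]
(C,R,X): not NE [P1→B gives 8>3; P2→Q gives 8>3; P3→W gives 8>3]
(C,R,Y): not NE [P1→B gives 8>1; P3→W gives 8>7]
(C,R,Z): not NE [P1→B gives 6>0; P2→P gives 9>7; P3→W gives 8>1]
(C,R,W): not NE [P1→B gives 7>6]
(D,P,X): not NE [P1→C gives 4>3; P2→R gives 9>6; P3→W gives 6>3]
(D,P,Y): not NE [P1→B gives 6>5; P2→Q gives 5>1; P3→W gives 6>2]
(D,P,Z): not NE [P1→A gives 7>5; P3→W gives 6>3]
(D,P,W): not NE [P2→R gives 8>7]
(D,Q,X): not NE [P1→C gives 7>1; P2→R gives 9>8; P3→W gives 8>0]
(D,Q,Y): not NE [P1→C gives 9>3; P3→W gives 8>1]
(D,Q,Z): not NE [P2→P gives 9>3; P3→W gives 8>1]
(D,Q,W): not NE [P1→B gives 8>1; P2→R gives 8>1]
(D,R,X): not NE [P1→B gives 8>5; P3→Y gives 9>3]
(D,R,Y): not NE [P1→B gives 8>4; P2→Q gives 5>3]
(D,R,Z): not NE [P1→B gives 6>4; P2→P gives 9>4; P3→Y gives 9>0]
(D,R,W): not NE [P1→B gives 7>3; P3→Y gives 9>7]

Nash profiles: (C,P,W)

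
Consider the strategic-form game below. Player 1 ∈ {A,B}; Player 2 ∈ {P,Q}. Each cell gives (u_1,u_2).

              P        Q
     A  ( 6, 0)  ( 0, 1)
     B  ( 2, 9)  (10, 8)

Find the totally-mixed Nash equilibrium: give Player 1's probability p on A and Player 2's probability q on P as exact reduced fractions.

P1 indiff ⇒ q·6+(1-q)·0 = q·2+(1-q)·10 ⇒ q(4) = (1-q)(10) ⇒ q = 5/7
P2 indiff ⇒ p·0+(1-p)·9 = p·1+(1-p)·8 ⇒ p(-1) = (1-p)(-1) ⇒ p = 1/2

(p,q) = (1/2, 5/7)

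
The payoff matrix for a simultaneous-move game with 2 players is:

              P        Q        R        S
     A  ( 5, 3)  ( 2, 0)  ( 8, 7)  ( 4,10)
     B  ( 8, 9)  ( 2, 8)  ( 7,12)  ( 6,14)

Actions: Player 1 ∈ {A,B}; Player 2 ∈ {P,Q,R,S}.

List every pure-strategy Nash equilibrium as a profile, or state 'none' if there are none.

(A,P): not NE [P1→B gives 8>5; P2→S gives 10>3]
(A,Q): not NE [P2→S gives 10>0]
(A,R): not NE [P2→S gives 10>7]
(A,S): not NE [P1→B gives 6>4]
(B,P): not NE [P2→S gives 14>9]
(B,Q): not NE [P2→S gives 14>8]
(B,R): not NE [P1→A gives 8>7; P2→S gives 14>12]
(B,S): NE

NE set: (B,S)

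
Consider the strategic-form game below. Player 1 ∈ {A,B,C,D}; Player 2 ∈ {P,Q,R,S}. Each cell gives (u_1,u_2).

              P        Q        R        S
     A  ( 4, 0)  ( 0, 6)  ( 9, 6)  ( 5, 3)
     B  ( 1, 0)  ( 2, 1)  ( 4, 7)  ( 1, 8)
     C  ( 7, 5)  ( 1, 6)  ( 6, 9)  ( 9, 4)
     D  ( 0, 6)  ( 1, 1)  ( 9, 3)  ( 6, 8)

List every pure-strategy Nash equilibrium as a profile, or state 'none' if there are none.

(A,P): not NE [P1→C gives 7>4; P2→R gives 6>0]
(A,Q): not NE [P1→B gives 2>0]
(A,R): NE
(A,S): not NE [P1→C gives 9>5; P2→R gives 6>3]
(B,P): not NE [P1→C gives 7>1; P2→S gives 8>0]
(B,Q): not NE [P2→S gives 8>1]
(B,R): not NE [P1→D gives 9>4; P2→S gives 8>7]
(B,S): not NE [P1→C gives 9>1]
(C,P): not NE [P2→R gives 9>5]
(C,Q): not NE [P1→B gives 2>1; P2→R gives 9>6]
(C,R): not NE [P1→D gives 9>6]
(C,S): not NE [P2→R gives 9>4]
(D,P): not NE [P1→C gives 7>0; P2→S gives 8>6]
(D,Q): not NE [P1→B gives 2>1; P2→S gives 8>1]
(D,R): not NE [P2→S gives 8>3]
(D,S): not NE [P1→C gives 9>6]

PSNE = {(A,R)}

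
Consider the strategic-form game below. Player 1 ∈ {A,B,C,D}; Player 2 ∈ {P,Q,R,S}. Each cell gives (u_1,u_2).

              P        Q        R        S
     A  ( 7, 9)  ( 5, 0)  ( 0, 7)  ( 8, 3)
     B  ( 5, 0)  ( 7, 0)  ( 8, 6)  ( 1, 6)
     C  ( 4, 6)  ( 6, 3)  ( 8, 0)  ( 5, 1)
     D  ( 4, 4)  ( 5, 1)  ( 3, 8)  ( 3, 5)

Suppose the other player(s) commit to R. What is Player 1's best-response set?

BR_1 = {B,C}

u_1(A vs R) = 0
u_1(B vs R) = 8
u_1(C vs R) = 8
u_1(D vs R) = 3
max payoff 8 at {B,C}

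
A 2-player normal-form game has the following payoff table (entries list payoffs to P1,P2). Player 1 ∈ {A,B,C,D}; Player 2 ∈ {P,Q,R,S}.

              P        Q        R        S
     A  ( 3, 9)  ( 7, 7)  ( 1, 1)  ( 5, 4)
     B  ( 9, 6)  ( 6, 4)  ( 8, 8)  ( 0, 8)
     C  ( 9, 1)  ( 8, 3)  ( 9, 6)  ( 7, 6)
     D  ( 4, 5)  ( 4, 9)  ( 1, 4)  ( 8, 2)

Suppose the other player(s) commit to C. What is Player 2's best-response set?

u_2(P vs C) = 1
u_2(Q vs C) = 3
u_2(R vs C) = 6
u_2(S vs C) = 6
max payoff 6 at {R,S}

BR_2 = {R,S}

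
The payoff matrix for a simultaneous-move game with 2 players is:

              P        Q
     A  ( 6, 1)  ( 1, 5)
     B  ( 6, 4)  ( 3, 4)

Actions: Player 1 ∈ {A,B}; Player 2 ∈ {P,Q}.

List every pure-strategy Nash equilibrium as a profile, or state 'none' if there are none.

Nash profiles: (B,P), (B,Q)

(A,P): not NE [P2→Q gives 5>1]
(A,Q): not NE [P1→B gives 3>1]
(B,P): NE
(B,Q): NE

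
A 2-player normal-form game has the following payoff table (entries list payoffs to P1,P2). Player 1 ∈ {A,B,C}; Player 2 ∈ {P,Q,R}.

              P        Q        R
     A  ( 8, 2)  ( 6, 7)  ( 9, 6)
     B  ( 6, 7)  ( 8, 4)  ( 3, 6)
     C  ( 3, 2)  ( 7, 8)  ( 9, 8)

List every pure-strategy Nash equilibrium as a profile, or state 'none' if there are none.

(A,P): not NE [P2→Q gives 7>2]
(A,Q): not NE [P1→B gives 8>6]
(A,R): not NE [P2→Q gives 7>6]
(B,P): not NE [P1→A gives 8>6]
(B,Q): not NE [P2→P gives 7>4]
(B,R): not NE [P1→C gives 9>3; P2→P gives 7>6]
(C,P): not NE [P1→A gives 8>3; P2→R gives 8>2]
(C,Q): not NE [P1→B gives 8>7]
(C,R): NE

PSNE = {(C,R)}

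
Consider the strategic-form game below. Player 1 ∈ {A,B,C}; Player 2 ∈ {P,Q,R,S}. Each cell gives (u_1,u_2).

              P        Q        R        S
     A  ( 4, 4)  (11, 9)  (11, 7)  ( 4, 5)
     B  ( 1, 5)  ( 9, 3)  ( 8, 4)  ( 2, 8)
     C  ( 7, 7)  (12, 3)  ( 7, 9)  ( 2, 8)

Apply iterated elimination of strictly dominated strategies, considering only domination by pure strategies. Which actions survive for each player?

P1 drop B (A beats it: P:4>1 Q:11>9 R:11>8 S:4>2)
P2 drop P (R beats it: A:7>4 C:9>7)
P2 drop S (R beats it: A:7>5 C:9>8)
P1→{A,C} P2→{Q,R}

Survivors P1:{A,C} P2:{Q,R}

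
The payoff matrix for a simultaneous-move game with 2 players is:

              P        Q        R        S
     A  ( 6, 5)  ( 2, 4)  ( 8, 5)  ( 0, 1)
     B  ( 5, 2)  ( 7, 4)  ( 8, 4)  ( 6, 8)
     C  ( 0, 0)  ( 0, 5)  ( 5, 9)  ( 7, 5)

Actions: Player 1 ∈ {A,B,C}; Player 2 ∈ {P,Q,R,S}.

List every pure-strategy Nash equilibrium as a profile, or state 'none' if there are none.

(A,P): NE
(A,Q): not NE [P1→B gives 7>2; P2→R gives 5>4]
(A,R): NE
(A,S): not NE [P1→C gives 7>0; P2→R gives 5>1]
(B,P): not NE [P1→A gives 6>5; P2→S gives 8>2]
(B,Q): not NE [P2→S gives 8>4]
(B,R): not NE [P2→S gives 8>4]
(B,S): not NE [P1→C gives 7>6]
(C,P): not NE [P1→A gives 6>0; P2→R gives 9>0]
(C,Q): not NE [P1→B gives 7>0; P2→R gives 9>5]
(C,R): not NE [P1→B gives 8>5]
(C,S): not NE [P2→R gives 9>5]

NE set: (A,P), (A,R)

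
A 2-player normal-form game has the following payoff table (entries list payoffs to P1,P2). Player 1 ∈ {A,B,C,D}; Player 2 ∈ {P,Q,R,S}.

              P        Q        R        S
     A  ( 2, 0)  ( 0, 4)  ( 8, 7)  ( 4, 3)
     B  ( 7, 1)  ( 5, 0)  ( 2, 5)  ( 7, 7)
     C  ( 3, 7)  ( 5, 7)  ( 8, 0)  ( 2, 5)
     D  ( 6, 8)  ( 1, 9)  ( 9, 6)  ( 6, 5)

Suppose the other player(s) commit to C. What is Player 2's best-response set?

u_2(P vs C) = 7
u_2(Q vs C) = 7
u_2(R vs C) = 0
u_2(S vs C) = 5
max payoff 7 at {P,Q}

P2 best: {P,Q}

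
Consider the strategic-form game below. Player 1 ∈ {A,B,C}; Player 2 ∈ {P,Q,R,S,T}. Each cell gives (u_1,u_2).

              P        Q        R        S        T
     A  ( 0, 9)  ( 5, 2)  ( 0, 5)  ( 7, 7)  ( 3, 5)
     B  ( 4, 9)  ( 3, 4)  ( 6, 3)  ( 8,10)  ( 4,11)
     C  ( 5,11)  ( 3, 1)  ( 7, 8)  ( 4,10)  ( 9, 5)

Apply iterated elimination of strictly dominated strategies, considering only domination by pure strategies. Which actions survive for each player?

IESDS → P1:{B,C} P2:{P,S,T}

P2 drop Q (P beats it: A:9>2 B:9>4 C:11>1)
P1 drop A (B beats it: P:4>0 R:6>0 S:8>7 T:4>3)
P2 drop R (P beats it: B:9>3 C:11>8)
P1→{B,C} P2→{P,S,T}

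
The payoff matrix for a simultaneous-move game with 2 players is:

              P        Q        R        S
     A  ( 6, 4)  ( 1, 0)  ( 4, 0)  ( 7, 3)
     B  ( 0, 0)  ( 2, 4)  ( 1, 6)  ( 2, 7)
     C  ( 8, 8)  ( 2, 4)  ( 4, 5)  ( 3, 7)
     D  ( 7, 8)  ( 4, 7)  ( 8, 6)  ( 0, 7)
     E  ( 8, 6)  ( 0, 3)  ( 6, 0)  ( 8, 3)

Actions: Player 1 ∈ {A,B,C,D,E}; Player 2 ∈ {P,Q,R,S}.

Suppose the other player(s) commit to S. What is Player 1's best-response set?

u_1(A vs S) = 7
u_1(B vs S) = 2
u_1(C vs S) = 3
u_1(D vs S) = 0
u_1(E vs S) = 8
max payoff 8 at {E}

argmax u_1 = {E}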